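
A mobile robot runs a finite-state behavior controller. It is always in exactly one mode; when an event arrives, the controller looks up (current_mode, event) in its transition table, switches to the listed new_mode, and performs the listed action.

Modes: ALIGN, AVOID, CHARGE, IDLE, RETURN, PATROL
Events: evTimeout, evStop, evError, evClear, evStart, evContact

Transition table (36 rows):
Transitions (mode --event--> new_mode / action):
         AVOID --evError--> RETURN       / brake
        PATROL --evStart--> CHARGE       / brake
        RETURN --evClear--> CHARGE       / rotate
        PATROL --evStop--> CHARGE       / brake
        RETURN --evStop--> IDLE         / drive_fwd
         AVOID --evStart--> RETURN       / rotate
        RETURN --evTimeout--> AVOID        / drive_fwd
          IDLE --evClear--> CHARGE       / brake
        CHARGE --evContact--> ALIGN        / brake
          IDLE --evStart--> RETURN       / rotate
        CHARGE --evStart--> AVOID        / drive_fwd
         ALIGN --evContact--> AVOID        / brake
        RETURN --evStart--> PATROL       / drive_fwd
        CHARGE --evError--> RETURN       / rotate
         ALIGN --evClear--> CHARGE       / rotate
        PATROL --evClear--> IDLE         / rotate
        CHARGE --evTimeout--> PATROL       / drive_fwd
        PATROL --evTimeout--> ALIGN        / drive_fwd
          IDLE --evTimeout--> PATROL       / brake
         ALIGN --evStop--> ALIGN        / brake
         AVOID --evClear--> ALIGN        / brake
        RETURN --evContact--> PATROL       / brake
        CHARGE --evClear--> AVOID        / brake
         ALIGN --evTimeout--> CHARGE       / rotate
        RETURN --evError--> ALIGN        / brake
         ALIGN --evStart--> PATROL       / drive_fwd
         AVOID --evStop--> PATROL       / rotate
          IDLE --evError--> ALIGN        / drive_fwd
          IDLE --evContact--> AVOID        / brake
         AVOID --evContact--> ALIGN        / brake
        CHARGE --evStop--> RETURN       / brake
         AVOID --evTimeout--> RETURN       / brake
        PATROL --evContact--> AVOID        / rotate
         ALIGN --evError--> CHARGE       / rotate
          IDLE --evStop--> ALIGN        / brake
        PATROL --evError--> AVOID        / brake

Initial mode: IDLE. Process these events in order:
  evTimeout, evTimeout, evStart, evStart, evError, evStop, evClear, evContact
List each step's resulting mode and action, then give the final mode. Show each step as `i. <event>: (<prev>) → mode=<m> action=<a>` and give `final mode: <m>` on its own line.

final mode: ALIGN

1. evTimeout: (IDLE) → mode=PATROL action=brake
2. evTimeout: (PATROL) → mode=ALIGN action=drive_fwd
3. evStart: (ALIGN) → mode=PATROL action=drive_fwd
4. evStart: (PATROL) → mode=CHARGE action=brake
5. evError: (CHARGE) → mode=RETURN action=rotate
6. evStop: (RETURN) → mode=IDLE action=drive_fwd
7. evClear: (IDLE) → mode=CHARGE action=brake
8. evContact: (CHARGE) → mode=ALIGN action=brake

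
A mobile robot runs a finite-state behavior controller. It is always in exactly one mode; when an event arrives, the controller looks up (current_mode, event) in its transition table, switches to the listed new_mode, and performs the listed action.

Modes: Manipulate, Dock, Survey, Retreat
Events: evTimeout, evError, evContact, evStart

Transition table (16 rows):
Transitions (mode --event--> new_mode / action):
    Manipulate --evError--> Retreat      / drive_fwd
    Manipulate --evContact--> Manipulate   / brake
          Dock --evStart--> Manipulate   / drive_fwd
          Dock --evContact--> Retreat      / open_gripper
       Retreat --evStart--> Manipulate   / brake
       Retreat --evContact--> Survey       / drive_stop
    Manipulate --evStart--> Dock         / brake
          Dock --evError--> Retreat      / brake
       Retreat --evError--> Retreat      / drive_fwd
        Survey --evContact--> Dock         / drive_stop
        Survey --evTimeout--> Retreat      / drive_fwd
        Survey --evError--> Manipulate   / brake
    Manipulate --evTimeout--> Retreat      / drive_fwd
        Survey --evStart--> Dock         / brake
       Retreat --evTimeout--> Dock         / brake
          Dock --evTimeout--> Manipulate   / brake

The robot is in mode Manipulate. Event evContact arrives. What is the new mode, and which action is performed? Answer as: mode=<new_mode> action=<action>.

mode=Manipulate action=brake

current mode = Manipulate; filter table to that mode:
  (Manipulate, evError) → (Retreat, drive_fwd)
  (Manipulate, evContact) → (Manipulate, brake)  ← event matches
  (Manipulate, evStart) → (Dock, brake)
  (Manipulate, evTimeout) → (Retreat, drive_fwd)
event = evContact selects (Manipulate, brake)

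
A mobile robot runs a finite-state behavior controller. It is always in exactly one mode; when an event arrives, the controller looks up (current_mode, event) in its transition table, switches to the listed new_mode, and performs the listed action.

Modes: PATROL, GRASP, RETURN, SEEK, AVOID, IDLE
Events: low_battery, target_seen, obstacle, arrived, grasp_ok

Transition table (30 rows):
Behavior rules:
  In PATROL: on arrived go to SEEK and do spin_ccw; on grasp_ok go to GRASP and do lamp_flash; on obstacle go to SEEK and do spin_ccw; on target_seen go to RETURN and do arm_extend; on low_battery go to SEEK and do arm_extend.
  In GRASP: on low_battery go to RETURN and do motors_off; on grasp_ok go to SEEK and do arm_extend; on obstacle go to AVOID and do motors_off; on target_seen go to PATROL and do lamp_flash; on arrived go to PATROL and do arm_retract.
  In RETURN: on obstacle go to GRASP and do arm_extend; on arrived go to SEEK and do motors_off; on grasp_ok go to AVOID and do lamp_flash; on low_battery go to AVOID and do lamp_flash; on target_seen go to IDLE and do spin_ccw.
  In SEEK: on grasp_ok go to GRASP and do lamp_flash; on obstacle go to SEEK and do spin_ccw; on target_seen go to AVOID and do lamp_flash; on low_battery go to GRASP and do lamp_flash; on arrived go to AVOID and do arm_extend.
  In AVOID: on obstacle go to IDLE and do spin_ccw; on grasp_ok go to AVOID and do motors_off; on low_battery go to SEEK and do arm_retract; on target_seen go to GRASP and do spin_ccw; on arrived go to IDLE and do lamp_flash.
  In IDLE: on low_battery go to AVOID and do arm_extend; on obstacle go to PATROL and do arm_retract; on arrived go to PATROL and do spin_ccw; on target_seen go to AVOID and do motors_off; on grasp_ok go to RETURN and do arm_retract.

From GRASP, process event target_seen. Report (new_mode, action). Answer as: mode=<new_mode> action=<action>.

mode=PATROL action=lamp_flash

current mode = GRASP; filter table to that mode:
  (GRASP, low_battery) → (RETURN, motors_off)
  (GRASP, grasp_ok) → (SEEK, arm_extend)
  (GRASP, obstacle) → (AVOID, motors_off)
  (GRASP, target_seen) → (PATROL, lamp_flash)  ← event matches
  (GRASP, arrived) → (PATROL, arm_retract)
event = target_seen selects (PATROL, lamp_flash)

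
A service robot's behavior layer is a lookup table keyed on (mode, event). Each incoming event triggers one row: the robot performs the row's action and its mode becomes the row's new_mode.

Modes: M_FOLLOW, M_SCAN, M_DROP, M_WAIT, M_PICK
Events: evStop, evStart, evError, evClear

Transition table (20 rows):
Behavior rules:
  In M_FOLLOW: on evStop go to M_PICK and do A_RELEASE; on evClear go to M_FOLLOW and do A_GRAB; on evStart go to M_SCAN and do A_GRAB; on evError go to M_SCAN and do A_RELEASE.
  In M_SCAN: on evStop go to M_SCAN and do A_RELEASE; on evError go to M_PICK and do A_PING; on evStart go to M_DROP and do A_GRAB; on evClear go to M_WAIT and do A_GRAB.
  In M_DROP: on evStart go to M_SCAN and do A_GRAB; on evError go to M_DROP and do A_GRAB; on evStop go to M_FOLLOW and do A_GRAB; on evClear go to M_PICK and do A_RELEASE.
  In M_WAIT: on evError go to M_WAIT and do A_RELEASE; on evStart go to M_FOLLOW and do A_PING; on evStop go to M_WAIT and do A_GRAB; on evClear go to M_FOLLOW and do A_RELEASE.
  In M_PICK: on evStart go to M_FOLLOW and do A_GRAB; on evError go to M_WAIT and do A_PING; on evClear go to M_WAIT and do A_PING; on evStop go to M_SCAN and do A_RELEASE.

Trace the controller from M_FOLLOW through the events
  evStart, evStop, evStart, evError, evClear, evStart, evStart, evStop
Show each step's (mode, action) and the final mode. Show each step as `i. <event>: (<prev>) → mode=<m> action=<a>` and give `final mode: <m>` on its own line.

1. evStart: (M_FOLLOW) → mode=M_SCAN action=A_GRAB
2. evStop: (M_SCAN) → mode=M_SCAN action=A_RELEASE
3. evStart: (M_SCAN) → mode=M_DROP action=A_GRAB
4. evError: (M_DROP) → mode=M_DROP action=A_GRAB
5. evClear: (M_DROP) → mode=M_PICK action=A_RELEASE
6. evStart: (M_PICK) → mode=M_FOLLOW action=A_GRAB
7. evStart: (M_FOLLOW) → mode=M_SCAN action=A_GRAB
8. evStop: (M_SCAN) → mode=M_SCAN action=A_RELEASE

final mode: M_SCAN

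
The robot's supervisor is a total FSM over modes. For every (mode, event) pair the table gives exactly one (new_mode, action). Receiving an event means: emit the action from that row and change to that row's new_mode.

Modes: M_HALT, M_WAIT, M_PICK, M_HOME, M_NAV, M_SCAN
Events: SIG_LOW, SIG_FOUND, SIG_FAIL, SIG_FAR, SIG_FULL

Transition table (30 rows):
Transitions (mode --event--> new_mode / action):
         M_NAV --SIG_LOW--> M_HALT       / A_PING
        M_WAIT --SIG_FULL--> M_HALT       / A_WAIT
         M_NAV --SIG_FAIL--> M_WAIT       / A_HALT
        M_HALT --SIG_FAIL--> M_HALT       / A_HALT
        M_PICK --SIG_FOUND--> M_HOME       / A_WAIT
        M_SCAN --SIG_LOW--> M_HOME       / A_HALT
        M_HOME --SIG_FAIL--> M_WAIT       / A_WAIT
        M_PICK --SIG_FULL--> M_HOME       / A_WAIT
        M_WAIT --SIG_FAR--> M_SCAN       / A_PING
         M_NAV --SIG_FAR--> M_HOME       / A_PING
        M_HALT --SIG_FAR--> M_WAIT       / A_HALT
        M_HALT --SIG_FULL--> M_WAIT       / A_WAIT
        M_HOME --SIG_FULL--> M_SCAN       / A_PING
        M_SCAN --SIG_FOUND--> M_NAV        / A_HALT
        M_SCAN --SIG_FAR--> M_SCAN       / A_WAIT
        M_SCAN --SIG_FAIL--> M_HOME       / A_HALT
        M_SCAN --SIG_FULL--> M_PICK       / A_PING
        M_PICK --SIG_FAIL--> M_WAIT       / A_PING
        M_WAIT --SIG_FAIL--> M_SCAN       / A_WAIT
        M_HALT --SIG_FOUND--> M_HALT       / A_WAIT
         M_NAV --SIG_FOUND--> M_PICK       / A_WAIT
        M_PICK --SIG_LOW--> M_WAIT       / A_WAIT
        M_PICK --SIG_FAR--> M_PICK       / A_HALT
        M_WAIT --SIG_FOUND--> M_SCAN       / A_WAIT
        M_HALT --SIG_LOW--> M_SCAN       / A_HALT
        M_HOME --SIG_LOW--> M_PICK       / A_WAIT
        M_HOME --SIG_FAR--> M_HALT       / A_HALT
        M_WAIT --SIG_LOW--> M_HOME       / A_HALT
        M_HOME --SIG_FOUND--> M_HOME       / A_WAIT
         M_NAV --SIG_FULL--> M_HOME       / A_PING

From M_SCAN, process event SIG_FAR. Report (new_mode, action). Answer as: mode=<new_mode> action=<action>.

mode=M_SCAN action=A_WAIT

current mode = M_SCAN; filter table to that mode:
  (M_SCAN, SIG_LOW) → (M_HOME, A_HALT)
  (M_SCAN, SIG_FOUND) → (M_NAV, A_HALT)
  (M_SCAN, SIG_FAR) → (M_SCAN, A_WAIT)  ← event matches
  (M_SCAN, SIG_FAIL) → (M_HOME, A_HALT)
  (M_SCAN, SIG_FULL) → (M_PICK, A_PING)
event = SIG_FAR selects (M_SCAN, A_WAIT)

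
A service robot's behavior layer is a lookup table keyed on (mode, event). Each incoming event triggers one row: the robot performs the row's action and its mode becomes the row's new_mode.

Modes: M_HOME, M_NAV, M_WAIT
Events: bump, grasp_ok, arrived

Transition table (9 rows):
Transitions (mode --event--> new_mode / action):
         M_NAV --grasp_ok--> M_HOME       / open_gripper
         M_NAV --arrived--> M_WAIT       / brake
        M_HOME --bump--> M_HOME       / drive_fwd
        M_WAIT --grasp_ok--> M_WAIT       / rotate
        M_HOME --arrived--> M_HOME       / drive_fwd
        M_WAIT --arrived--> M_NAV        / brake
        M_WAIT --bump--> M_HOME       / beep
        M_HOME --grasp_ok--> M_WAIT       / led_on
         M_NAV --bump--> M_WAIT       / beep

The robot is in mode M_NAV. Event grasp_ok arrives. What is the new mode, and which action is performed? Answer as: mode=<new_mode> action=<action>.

current mode = M_NAV; filter table to that mode:
  (M_NAV, grasp_ok) → (M_HOME, open_gripper)  ← event matches
  (M_NAV, arrived) → (M_WAIT, brake)
  (M_NAV, bump) → (M_WAIT, beep)
event = grasp_ok selects (M_HOME, open_gripper)

mode=M_HOME action=open_gripper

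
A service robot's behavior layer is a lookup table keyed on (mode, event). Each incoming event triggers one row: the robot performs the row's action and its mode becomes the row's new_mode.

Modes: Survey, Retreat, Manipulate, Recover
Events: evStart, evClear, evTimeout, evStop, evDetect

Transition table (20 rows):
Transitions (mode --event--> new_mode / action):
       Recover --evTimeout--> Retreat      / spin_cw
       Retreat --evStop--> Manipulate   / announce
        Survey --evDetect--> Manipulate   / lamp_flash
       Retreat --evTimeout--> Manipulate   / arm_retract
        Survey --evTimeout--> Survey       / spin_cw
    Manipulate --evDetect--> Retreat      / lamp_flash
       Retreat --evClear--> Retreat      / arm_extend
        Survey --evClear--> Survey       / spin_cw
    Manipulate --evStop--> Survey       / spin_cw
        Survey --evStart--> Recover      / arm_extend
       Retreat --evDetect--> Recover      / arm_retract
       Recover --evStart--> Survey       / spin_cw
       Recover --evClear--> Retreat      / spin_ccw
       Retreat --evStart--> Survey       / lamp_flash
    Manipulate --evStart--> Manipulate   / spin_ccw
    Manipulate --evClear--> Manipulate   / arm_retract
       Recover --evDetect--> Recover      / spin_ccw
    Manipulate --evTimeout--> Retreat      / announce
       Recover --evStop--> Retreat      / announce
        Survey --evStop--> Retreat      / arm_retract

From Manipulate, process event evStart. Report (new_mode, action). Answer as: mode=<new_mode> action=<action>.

mode=Manipulate action=spin_ccw

current mode = Manipulate; filter table to that mode:
  (Manipulate, evDetect) → (Retreat, lamp_flash)
  (Manipulate, evStop) → (Survey, spin_cw)
  (Manipulate, evStart) → (Manipulate, spin_ccw)  ← event matches
  (Manipulate, evClear) → (Manipulate, arm_retract)
  (Manipulate, evTimeout) → (Retreat, announce)
event = evStart selects (Manipulate, spin_ccw)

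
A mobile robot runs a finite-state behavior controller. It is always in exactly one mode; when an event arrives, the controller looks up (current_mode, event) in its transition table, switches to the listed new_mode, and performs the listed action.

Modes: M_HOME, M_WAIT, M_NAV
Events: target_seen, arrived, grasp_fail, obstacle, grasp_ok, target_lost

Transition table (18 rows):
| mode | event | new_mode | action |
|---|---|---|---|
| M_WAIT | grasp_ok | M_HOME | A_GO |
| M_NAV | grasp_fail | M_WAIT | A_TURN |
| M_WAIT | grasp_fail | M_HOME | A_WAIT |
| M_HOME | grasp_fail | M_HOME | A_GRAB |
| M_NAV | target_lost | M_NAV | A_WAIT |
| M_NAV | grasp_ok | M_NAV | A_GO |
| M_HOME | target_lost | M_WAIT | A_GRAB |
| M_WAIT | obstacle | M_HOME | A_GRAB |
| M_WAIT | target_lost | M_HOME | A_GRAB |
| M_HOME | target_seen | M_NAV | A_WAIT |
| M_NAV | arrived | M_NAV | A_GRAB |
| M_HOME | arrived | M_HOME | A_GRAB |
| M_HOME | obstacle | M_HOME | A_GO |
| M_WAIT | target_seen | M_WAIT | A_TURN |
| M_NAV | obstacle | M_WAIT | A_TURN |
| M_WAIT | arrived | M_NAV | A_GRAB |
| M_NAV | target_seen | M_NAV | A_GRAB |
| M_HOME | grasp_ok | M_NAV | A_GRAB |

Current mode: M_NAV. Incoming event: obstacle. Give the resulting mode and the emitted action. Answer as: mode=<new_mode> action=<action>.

current mode = M_NAV; filter table to that mode:
  (M_NAV, grasp_fail) → (M_WAIT, A_TURN)
  (M_NAV, target_lost) → (M_NAV, A_WAIT)
  (M_NAV, grasp_ok) → (M_NAV, A_GO)
  (M_NAV, arrived) → (M_NAV, A_GRAB)
  (M_NAV, obstacle) → (M_WAIT, A_TURN)  ← event matches
  (M_NAV, target_seen) → (M_NAV, A_GRAB)
event = obstacle selects (M_WAIT, A_TURN)

mode=M_WAIT action=A_TURN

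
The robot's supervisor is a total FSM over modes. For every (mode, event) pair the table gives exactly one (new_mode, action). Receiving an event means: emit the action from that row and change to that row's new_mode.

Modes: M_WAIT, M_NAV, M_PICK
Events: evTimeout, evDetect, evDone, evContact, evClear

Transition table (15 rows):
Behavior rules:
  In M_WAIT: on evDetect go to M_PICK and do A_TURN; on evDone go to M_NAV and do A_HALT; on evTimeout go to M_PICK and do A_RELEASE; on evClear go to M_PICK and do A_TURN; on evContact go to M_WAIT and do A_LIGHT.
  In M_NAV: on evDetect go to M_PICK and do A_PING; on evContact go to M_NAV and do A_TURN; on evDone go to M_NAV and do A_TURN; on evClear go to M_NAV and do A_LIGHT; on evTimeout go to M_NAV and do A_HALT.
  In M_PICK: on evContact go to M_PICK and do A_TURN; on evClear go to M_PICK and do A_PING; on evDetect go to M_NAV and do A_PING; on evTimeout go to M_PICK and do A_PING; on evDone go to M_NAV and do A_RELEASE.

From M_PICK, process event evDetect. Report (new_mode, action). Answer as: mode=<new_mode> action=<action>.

mode=M_NAV action=A_PING

current mode = M_PICK; filter table to that mode:
  (M_PICK, evContact) → (M_PICK, A_TURN)
  (M_PICK, evClear) → (M_PICK, A_PING)
  (M_PICK, evDetect) → (M_NAV, A_PING)  ← event matches
  (M_PICK, evTimeout) → (M_PICK, A_PING)
  (M_PICK, evDone) → (M_NAV, A_RELEASE)
event = evDetect selects (M_NAV, A_PING)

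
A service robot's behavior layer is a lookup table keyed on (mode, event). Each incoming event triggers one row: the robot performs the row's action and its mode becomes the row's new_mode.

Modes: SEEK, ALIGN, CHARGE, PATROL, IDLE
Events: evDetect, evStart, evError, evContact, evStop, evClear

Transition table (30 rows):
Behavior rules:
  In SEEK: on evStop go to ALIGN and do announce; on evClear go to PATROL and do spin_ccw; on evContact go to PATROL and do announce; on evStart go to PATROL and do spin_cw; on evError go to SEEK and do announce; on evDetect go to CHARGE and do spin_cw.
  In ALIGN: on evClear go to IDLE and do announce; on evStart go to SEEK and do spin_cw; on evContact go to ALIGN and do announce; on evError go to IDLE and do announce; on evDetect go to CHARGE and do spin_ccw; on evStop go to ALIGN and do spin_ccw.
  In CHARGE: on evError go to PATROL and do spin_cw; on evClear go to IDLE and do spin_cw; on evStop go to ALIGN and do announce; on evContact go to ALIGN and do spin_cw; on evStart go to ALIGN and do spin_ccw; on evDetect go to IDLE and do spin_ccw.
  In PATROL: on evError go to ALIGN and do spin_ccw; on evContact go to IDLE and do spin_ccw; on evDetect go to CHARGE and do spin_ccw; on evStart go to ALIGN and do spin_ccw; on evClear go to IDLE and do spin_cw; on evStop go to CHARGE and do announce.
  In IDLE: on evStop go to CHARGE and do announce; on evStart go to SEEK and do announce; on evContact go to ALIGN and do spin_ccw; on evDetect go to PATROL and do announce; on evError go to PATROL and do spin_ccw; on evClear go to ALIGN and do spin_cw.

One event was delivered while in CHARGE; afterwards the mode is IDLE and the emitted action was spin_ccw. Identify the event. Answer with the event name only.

evDetect

try evDetect: (CHARGE, evDetect) → (IDLE, spin_ccw)  ← matches
try evStart: (CHARGE, evStart) → (ALIGN, spin_ccw)
try evError: (CHARGE, evError) → (PATROL, spin_cw)
try evContact: (CHARGE, evContact) → (ALIGN, spin_cw)
try evStop: (CHARGE, evStop) → (ALIGN, announce)
try evClear: (CHARGE, evClear) → (IDLE, spin_cw)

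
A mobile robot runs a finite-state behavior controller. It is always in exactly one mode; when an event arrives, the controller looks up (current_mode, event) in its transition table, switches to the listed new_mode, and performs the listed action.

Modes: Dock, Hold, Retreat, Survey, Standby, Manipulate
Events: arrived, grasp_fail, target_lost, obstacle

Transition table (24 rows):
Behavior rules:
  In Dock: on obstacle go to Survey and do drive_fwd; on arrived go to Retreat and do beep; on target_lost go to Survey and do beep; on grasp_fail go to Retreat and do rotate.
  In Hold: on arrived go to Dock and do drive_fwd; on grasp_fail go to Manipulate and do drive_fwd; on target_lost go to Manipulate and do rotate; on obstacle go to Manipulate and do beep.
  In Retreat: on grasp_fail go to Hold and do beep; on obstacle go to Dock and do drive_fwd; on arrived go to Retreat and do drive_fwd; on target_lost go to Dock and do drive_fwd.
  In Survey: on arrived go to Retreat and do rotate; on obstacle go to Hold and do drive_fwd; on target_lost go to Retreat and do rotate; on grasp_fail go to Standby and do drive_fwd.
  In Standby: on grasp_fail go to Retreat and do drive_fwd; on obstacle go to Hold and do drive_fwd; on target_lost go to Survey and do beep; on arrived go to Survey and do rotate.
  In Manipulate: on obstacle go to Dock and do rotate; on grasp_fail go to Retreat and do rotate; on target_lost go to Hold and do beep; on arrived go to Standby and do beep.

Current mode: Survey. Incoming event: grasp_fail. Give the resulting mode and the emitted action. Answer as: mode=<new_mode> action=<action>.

current mode = Survey; filter table to that mode:
  (Survey, arrived) → (Retreat, rotate)
  (Survey, obstacle) → (Hold, drive_fwd)
  (Survey, target_lost) → (Retreat, rotate)
  (Survey, grasp_fail) → (Standby, drive_fwd)  ← event matches
event = grasp_fail selects (Standby, drive_fwd)

mode=Standby action=drive_fwd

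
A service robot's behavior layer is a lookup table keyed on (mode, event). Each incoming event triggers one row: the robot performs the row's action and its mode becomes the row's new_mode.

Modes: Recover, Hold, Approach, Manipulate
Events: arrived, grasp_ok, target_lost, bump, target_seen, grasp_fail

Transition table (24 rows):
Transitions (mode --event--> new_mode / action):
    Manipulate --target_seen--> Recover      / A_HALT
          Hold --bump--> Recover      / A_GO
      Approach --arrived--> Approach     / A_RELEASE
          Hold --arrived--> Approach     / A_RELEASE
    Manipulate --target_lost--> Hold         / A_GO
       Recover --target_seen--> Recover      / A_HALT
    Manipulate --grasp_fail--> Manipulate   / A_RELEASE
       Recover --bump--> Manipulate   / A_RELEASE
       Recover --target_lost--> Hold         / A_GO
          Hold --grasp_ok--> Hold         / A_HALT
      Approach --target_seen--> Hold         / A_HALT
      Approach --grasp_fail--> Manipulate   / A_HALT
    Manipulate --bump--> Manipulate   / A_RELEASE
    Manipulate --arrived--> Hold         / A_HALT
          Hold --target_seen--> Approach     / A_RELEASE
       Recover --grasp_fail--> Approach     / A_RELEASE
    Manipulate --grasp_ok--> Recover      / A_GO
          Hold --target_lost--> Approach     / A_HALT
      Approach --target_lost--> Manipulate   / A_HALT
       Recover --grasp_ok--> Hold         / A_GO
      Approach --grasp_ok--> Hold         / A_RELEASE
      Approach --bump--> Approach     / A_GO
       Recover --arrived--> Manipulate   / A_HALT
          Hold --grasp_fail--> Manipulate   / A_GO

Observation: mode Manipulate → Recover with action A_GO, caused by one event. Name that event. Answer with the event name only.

try arrived: (Manipulate, arrived) → (Hold, A_HALT)
try grasp_ok: (Manipulate, grasp_ok) → (Recover, A_GO)  ← matches
try target_lost: (Manipulate, target_lost) → (Hold, A_GO)
try bump: (Manipulate, bump) → (Manipulate, A_RELEASE)
try target_seen: (Manipulate, target_seen) → (Recover, A_HALT)
try grasp_fail: (Manipulate, grasp_fail) → (Manipulate, A_RELEASE)

grasp_ok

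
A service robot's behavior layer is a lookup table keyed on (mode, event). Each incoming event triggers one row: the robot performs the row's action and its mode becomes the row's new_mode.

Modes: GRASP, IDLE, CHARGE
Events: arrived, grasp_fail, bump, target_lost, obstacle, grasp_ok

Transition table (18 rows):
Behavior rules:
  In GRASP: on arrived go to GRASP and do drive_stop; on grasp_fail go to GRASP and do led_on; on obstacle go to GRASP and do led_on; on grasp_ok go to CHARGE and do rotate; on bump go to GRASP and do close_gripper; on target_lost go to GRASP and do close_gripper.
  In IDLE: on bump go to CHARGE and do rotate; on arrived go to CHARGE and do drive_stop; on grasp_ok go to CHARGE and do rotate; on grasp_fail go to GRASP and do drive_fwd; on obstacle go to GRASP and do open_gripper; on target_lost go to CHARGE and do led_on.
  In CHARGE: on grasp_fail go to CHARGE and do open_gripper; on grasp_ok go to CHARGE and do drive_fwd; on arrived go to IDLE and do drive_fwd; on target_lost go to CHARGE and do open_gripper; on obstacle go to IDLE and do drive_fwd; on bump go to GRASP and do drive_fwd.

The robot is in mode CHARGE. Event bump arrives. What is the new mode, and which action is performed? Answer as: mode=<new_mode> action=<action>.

current mode = CHARGE; filter table to that mode:
  (CHARGE, grasp_fail) → (CHARGE, open_gripper)
  (CHARGE, grasp_ok) → (CHARGE, drive_fwd)
  (CHARGE, arrived) → (IDLE, drive_fwd)
  (CHARGE, target_lost) → (CHARGE, open_gripper)
  (CHARGE, obstacle) → (IDLE, drive_fwd)
  (CHARGE, bump) → (GRASP, drive_fwd)  ← event matches
event = bump selects (GRASP, drive_fwd)

mode=GRASP action=drive_fwd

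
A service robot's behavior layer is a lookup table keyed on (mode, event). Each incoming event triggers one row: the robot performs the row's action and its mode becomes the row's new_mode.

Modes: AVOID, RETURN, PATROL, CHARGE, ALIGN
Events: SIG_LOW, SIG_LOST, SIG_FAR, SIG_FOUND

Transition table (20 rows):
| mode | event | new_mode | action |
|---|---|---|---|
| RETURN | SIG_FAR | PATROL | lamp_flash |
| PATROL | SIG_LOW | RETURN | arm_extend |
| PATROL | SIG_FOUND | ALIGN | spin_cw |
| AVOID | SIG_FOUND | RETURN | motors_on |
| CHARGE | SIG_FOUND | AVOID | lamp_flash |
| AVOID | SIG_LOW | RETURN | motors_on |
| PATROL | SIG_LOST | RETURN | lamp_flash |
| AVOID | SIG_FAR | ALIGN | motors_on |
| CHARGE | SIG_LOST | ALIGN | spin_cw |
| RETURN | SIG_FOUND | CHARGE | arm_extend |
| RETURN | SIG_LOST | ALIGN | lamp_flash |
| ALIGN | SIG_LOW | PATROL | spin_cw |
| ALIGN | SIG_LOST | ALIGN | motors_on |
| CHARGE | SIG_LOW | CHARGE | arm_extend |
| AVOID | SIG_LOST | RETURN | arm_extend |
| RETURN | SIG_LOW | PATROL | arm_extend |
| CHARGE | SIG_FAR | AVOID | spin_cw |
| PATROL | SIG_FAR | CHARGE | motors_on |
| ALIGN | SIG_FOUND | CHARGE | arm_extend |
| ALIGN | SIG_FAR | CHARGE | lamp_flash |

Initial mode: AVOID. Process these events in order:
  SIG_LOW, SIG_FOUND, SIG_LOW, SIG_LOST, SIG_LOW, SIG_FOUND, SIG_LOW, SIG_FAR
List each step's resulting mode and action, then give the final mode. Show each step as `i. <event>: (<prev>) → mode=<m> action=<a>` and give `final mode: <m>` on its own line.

final mode: CHARGE

1. SIG_LOW: (AVOID) → mode=RETURN action=motors_on
2. SIG_FOUND: (RETURN) → mode=CHARGE action=arm_extend
3. SIG_LOW: (CHARGE) → mode=CHARGE action=arm_extend
4. SIG_LOST: (CHARGE) → mode=ALIGN action=spin_cw
5. SIG_LOW: (ALIGN) → mode=PATROL action=spin_cw
6. SIG_FOUND: (PATROL) → mode=ALIGN action=spin_cw
7. SIG_LOW: (ALIGN) → mode=PATROL action=spin_cw
8. SIG_FAR: (PATROL) → mode=CHARGE action=motors_on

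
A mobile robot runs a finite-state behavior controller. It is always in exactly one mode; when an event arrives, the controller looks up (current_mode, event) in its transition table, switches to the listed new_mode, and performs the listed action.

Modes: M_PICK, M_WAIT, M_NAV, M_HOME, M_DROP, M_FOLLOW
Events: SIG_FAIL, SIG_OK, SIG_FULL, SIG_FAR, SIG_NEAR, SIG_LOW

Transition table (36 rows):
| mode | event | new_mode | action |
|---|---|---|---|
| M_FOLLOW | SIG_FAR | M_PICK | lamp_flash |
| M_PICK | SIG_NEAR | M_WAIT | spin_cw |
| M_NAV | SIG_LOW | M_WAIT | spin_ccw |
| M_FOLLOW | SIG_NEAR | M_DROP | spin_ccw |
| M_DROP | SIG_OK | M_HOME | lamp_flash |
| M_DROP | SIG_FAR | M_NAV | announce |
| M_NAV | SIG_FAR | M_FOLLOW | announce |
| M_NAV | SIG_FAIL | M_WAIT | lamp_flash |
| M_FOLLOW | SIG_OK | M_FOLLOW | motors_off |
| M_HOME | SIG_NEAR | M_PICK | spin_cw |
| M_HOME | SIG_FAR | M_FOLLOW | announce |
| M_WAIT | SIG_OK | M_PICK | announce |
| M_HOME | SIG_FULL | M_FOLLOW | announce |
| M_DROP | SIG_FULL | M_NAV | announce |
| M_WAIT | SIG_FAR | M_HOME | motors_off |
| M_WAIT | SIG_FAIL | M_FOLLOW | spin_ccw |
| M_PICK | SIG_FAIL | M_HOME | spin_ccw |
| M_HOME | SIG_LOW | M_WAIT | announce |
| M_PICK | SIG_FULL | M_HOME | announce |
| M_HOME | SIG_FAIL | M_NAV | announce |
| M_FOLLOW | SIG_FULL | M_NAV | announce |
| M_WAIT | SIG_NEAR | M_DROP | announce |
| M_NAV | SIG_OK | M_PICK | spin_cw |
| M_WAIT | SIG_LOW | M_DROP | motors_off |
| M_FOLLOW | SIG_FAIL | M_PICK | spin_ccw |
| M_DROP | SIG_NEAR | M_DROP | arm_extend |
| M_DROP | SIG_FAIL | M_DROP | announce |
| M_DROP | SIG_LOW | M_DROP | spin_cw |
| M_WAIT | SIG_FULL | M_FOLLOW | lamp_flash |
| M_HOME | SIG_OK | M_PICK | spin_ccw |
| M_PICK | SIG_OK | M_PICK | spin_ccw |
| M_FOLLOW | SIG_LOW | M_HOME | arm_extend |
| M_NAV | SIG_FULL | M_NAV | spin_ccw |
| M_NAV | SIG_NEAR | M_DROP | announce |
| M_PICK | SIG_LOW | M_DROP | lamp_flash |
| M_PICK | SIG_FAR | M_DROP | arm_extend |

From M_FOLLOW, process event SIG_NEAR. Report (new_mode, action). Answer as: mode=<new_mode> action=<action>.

mode=M_DROP action=spin_ccw

current mode = M_FOLLOW; filter table to that mode:
  (M_FOLLOW, SIG_FAR) → (M_PICK, lamp_flash)
  (M_FOLLOW, SIG_NEAR) → (M_DROP, spin_ccw)  ← event matches
  (M_FOLLOW, SIG_OK) → (M_FOLLOW, motors_off)
  (M_FOLLOW, SIG_FULL) → (M_NAV, announce)
  (M_FOLLOW, SIG_FAIL) → (M_PICK, spin_ccw)
  (M_FOLLOW, SIG_LOW) → (M_HOME, arm_extend)
event = SIG_NEAR selects (M_DROP, spin_ccw)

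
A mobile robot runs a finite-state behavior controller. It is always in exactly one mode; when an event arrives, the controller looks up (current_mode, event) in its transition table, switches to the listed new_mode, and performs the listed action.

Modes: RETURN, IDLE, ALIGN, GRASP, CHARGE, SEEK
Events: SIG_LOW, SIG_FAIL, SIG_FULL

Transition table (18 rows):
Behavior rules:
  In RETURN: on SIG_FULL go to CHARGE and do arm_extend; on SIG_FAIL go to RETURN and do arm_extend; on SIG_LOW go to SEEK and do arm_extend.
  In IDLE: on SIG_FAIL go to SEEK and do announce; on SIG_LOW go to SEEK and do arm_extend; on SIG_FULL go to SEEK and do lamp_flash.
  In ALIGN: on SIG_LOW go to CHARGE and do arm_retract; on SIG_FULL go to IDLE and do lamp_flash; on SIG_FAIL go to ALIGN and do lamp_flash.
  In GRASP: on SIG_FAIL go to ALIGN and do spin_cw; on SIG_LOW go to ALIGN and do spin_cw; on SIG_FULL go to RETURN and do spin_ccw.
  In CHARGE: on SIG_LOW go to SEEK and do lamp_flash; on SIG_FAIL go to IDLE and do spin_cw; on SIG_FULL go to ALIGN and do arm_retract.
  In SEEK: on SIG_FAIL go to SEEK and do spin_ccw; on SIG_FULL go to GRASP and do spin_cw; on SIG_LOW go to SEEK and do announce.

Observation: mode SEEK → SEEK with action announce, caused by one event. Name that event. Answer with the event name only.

SIG_LOW

try SIG_LOW: (SEEK, SIG_LOW) → (SEEK, announce)  ← matches
try SIG_FAIL: (SEEK, SIG_FAIL) → (SEEK, spin_ccw)
try SIG_FULL: (SEEK, SIG_FULL) → (GRASP, spin_cw)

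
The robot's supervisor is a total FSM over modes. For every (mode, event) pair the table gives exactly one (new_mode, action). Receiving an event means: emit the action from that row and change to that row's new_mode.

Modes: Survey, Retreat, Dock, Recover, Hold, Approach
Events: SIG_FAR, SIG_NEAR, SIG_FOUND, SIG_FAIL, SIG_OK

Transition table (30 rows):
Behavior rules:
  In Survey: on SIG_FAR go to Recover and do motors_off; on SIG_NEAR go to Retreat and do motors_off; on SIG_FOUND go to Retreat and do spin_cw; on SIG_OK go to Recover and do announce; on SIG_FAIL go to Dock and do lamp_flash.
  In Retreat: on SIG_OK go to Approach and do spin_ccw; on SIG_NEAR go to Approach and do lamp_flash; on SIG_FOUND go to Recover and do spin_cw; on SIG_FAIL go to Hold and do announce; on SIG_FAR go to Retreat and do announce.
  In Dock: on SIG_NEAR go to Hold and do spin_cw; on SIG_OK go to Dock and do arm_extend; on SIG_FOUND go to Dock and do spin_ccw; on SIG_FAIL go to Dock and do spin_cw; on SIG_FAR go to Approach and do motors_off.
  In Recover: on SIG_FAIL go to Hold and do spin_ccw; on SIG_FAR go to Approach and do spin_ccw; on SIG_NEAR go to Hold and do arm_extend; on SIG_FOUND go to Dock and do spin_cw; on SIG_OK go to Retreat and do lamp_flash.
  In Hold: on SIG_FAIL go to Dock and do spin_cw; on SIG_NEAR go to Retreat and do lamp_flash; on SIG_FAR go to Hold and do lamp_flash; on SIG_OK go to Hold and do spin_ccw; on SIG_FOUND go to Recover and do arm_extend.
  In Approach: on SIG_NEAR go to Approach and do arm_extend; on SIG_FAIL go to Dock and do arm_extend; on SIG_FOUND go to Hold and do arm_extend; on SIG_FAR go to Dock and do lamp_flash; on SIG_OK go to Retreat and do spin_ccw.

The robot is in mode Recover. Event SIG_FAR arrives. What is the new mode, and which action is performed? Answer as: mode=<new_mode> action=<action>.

current mode = Recover; filter table to that mode:
  (Recover, SIG_FAIL) → (Hold, spin_ccw)
  (Recover, SIG_FAR) → (Approach, spin_ccw)  ← event matches
  (Recover, SIG_NEAR) → (Hold, arm_extend)
  (Recover, SIG_FOUND) → (Dock, spin_cw)
  (Recover, SIG_OK) → (Retreat, lamp_flash)
event = SIG_FAR selects (Approach, spin_ccw)

mode=Approach action=spin_ccw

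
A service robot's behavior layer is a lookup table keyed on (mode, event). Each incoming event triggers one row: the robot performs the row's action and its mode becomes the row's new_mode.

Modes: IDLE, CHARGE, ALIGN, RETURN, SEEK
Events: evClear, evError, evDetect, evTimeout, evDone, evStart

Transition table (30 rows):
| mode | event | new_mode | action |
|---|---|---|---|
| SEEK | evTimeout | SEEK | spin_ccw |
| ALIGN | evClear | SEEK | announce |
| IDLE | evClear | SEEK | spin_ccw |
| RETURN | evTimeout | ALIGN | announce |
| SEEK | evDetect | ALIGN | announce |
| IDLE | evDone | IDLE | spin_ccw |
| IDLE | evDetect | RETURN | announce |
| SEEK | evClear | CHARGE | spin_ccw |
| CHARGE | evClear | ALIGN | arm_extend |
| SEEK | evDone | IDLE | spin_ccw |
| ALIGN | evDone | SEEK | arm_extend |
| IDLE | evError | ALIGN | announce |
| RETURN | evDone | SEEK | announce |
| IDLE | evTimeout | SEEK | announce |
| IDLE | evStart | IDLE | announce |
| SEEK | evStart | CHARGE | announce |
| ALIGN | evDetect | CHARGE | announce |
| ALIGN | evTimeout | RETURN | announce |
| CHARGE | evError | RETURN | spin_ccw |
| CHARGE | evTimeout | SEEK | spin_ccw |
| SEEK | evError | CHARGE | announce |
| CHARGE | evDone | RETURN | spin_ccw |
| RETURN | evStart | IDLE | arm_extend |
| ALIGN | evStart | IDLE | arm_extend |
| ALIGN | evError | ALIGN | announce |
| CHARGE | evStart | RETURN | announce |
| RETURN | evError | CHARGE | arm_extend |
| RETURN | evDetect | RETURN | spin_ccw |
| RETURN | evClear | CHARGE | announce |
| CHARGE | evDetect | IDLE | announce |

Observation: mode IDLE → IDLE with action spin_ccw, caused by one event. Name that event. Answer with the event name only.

evDone

try evClear: (IDLE, evClear) → (SEEK, spin_ccw)
try evError: (IDLE, evError) → (ALIGN, announce)
try evDetect: (IDLE, evDetect) → (RETURN, announce)
try evTimeout: (IDLE, evTimeout) → (SEEK, announce)
try evDone: (IDLE, evDone) → (IDLE, spin_ccw)  ← matches
try evStart: (IDLE, evStart) → (IDLE, announce)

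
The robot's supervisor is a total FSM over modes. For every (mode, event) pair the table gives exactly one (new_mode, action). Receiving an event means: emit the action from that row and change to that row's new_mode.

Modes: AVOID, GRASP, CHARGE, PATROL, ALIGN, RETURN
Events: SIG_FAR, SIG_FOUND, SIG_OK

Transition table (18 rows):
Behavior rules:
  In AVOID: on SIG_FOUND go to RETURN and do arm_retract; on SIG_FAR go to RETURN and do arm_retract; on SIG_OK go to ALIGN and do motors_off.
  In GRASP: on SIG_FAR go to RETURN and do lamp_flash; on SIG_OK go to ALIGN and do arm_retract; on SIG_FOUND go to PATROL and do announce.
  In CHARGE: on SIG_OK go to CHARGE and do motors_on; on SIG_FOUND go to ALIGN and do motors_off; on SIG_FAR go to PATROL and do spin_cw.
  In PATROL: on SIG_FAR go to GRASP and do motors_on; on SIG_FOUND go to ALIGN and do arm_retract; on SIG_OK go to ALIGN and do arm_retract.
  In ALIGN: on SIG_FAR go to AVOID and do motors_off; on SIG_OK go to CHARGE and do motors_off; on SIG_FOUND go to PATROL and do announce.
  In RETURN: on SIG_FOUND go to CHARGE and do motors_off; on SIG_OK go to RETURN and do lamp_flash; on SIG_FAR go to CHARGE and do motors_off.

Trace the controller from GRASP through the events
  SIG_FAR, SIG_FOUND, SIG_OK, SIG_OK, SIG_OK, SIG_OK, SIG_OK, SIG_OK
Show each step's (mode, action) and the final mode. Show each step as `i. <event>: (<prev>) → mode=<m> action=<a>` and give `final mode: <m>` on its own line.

1. SIG_FAR: (GRASP) → mode=RETURN action=lamp_flash
2. SIG_FOUND: (RETURN) → mode=CHARGE action=motors_off
3. SIG_OK: (CHARGE) → mode=CHARGE action=motors_on
4. SIG_OK: (CHARGE) → mode=CHARGE action=motors_on
5. SIG_OK: (CHARGE) → mode=CHARGE action=motors_on
6. SIG_OK: (CHARGE) → mode=CHARGE action=motors_on
7. SIG_OK: (CHARGE) → mode=CHARGE action=motors_on
8. SIG_OK: (CHARGE) → mode=CHARGE action=motors_on

final mode: CHARGE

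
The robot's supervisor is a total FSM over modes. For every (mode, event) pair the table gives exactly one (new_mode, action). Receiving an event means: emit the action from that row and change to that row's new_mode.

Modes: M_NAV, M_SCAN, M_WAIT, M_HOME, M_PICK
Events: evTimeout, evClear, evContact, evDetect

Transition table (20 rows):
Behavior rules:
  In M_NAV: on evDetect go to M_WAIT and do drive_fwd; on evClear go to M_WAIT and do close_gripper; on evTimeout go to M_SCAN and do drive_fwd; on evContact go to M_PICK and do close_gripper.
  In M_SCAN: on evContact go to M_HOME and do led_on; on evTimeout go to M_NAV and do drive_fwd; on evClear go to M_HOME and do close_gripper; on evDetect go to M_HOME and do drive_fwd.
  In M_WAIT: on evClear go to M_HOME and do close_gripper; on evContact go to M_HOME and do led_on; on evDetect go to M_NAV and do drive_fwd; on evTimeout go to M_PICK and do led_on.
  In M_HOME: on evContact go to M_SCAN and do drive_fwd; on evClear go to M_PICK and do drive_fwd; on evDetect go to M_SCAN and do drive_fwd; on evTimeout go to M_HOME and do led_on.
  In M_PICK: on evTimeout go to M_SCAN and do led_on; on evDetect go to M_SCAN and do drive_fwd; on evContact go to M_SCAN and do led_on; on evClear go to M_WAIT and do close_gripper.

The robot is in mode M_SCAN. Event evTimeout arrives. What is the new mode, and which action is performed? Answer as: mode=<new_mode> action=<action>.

current mode = M_SCAN; filter table to that mode:
  (M_SCAN, evContact) → (M_HOME, led_on)
  (M_SCAN, evTimeout) → (M_NAV, drive_fwd)  ← event matches
  (M_SCAN, evClear) → (M_HOME, close_gripper)
  (M_SCAN, evDetect) → (M_HOME, drive_fwd)
event = evTimeout selects (M_NAV, drive_fwd)

mode=M_NAV action=drive_fwd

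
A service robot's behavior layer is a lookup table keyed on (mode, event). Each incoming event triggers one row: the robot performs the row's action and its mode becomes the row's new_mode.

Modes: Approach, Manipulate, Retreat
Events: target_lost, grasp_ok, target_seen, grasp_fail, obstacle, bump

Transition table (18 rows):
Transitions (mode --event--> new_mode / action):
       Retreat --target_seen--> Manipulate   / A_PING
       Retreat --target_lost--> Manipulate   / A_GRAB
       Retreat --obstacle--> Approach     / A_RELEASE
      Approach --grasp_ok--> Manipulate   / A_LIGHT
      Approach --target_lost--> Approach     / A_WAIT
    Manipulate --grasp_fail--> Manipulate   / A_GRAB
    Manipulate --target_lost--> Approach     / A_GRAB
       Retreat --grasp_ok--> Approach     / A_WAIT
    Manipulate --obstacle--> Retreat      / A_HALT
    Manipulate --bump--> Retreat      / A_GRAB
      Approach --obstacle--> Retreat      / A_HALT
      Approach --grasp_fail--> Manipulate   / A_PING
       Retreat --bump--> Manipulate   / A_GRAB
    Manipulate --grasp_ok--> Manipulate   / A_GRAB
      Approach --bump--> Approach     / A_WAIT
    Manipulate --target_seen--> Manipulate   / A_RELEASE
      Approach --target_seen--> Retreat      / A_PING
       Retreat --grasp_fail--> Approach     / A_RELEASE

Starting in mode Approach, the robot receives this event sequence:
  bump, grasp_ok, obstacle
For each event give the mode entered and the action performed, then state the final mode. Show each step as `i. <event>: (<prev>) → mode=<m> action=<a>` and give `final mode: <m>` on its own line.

final mode: Retreat

1. bump: (Approach) → mode=Approach action=A_WAIT
2. grasp_ok: (Approach) → mode=Manipulate action=A_LIGHT
3. obstacle: (Manipulate) → mode=Retreat action=A_HALT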